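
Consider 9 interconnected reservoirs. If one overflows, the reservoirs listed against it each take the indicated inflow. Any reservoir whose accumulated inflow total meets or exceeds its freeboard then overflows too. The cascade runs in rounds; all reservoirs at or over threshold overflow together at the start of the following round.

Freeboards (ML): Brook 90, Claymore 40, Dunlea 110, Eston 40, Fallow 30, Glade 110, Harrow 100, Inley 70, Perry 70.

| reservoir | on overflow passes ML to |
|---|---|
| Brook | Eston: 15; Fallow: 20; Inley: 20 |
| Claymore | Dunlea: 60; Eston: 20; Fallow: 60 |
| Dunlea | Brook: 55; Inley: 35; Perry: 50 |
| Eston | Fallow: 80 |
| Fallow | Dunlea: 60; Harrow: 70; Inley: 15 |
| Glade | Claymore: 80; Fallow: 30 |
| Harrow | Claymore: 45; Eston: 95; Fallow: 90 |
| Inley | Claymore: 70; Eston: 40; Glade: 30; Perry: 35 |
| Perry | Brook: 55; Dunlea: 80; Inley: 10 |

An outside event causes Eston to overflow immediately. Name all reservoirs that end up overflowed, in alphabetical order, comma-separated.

Eston, Fallow

Round 1 — Eston overflows (initial).
  Fallow: +80 → 80 ≥ 30
Round 2 — Fallow overflows.
  Dunlea: +60 → 60 < 110
  Harrow: +70 → 70 < 100
  Inley: +15 → 15 < 70
No further overflows.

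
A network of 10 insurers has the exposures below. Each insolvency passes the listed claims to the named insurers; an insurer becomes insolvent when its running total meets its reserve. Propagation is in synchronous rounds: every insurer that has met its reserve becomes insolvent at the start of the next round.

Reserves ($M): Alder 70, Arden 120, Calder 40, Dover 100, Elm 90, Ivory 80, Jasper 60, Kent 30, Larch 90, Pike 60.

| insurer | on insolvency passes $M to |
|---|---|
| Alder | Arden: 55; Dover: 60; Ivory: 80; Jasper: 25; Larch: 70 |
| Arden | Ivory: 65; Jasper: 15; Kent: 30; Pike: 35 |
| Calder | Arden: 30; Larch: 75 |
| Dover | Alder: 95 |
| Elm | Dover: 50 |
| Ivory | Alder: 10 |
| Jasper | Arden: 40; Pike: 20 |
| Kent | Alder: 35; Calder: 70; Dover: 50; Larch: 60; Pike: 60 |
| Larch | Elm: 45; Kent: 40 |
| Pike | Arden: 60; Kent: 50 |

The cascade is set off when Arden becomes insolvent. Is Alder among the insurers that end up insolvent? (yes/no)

no

Round 1 — Arden becomes insolvent (initial).
  Ivory: +65 → 65 < 80
  Jasper: +15 → 15 < 60
  Kent: +30 → 30 ≥ 30
  Pike: +35 → 35 < 60
Round 2 — Kent becomes insolvent.
  Alder: +35 → 35 < 70
  Calder: +70 → 70 ≥ 40
  Dover: +50 → 50 < 100
  Larch: +60 → 60 < 90
  Pike: +60 → 95 ≥ 60
Round 3 — Calder, Pike become insolvent.
  Larch: +75 → 135 ≥ 90
Round 4 — Larch becomes insolvent.
  Elm: +45 → 45 < 90
No further insolvencies.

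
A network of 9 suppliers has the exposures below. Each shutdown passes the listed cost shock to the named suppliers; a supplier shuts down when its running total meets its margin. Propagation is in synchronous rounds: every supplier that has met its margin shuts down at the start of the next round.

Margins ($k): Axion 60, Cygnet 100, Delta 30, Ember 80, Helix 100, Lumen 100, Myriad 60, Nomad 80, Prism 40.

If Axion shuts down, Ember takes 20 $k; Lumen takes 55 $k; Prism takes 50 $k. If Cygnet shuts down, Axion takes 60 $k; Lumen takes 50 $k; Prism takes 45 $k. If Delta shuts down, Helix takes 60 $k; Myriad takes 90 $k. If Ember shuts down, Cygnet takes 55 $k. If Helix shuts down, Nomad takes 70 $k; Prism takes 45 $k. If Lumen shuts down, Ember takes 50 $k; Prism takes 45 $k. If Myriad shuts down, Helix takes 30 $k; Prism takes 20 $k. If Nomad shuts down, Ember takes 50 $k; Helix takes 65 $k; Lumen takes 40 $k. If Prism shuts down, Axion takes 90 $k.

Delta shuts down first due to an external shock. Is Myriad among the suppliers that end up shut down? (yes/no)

yes

Round 1 — Delta shuts down (initial).
  Helix: +60 → 60 < 100
  Myriad: +90 → 90 ≥ 60
Round 2 — Myriad shuts down.
  Helix: +30 → 90 < 100
  Prism: +20 → 20 < 40
No further shutdowns.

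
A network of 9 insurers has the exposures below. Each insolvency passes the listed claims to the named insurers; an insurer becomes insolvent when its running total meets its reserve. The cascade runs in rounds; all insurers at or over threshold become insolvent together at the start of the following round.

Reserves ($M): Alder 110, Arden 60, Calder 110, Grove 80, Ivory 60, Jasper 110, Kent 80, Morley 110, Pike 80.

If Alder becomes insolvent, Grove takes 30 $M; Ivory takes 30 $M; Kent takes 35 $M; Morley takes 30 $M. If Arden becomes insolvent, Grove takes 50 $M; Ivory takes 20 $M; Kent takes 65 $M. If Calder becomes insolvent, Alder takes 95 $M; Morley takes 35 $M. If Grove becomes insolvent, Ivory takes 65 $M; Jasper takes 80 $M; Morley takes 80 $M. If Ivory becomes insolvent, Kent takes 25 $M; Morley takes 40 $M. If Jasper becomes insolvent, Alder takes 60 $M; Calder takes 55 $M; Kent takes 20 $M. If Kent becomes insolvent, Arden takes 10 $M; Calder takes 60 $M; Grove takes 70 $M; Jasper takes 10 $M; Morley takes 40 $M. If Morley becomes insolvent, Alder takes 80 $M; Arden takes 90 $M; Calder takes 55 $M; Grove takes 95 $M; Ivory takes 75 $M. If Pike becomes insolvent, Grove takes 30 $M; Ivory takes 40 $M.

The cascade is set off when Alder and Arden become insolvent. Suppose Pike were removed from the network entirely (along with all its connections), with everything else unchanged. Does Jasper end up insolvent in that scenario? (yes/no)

With Pike removed:
Round 1 — Alder, Arden become insolvent (initial).
  Grove: +30+50 → 80 ≥ 80
  Ivory: +30+20 → 50 < 60
  Kent: +35+65 → 100 ≥ 80
  Morley: +30 → 30 < 110
Round 2 — Grove, Kent become insolvent.
  Calder: +60 → 60 < 110
  Ivory: +65 → 115 ≥ 60
  Jasper: +80+10 → 90 < 110
  Morley: +80+40 → 150 ≥ 110
Round 3 — Ivory, Morley become insolvent.
  Calder: +55 → 115 ≥ 110
Round 4 — Calder becomes insolvent.
No further insolvencies.

no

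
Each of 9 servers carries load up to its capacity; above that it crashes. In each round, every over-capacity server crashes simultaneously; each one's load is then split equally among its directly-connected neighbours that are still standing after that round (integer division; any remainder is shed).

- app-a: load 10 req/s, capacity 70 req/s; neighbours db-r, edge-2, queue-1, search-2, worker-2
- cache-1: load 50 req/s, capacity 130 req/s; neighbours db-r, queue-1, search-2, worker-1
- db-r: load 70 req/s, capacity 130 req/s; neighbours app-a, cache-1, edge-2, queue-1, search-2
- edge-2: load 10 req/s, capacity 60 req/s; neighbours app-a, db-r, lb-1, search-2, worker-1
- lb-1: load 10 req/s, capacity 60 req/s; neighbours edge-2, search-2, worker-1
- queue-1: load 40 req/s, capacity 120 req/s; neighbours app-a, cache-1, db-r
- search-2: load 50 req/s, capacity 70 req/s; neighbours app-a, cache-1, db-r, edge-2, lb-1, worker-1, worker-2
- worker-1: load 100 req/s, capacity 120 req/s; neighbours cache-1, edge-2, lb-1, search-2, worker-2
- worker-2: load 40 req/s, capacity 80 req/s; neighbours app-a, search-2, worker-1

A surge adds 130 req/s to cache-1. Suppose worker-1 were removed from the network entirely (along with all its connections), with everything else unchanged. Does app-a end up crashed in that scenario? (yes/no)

yes

With worker-1 removed:
Round 1 — cache-1 at 180 > 130. cache-1 crashes.
  cache-1 sheds 180 req/s to db-r, queue-1, search-2: 60 each.
    db-r: 70+60 = 130 ≤ 130
    queue-1: 40+60 = 100 ≤ 120
    search-2: 50+60 = 110 > 70
Round 2 — search-2 crashes.
  search-2 sheds 110 req/s to app-a, db-r, edge-2, lb-1, worker-2: 22 each.
    app-a: 10+22 = 32 ≤ 70
    db-r: 130+22 = 152 > 130
    edge-2: 10+22 = 32 ≤ 60
    lb-1: 10+22 = 32 ≤ 60
    worker-2: 40+22 = 62 ≤ 80
Round 3 — db-r crashes.
  db-r sheds 152 req/s to app-a, edge-2, queue-1: 50 each (2 lost).
    app-a: 32+50 = 82 > 70
    edge-2: 32+50 = 82 > 60
    queue-1: 100+50 = 150 > 120
Round 4 — app-a, edge-2, queue-1 crash.
  app-a sheds 82 req/s to worker-2: 82 each.
    worker-2: 62+82 = 144 > 80
  edge-2 sheds 82 req/s to lb-1: 82 each.
    lb-1: 32+82 = 114 > 60
  queue-1 sheds 150 req/s: no online neighbours, lost.
Round 5 — lb-1, worker-2 crash.
  lb-1 sheds 114 req/s: no online neighbours, lost.
  worker-2 sheds 144 req/s: no online neighbours, lost.
No further crashes.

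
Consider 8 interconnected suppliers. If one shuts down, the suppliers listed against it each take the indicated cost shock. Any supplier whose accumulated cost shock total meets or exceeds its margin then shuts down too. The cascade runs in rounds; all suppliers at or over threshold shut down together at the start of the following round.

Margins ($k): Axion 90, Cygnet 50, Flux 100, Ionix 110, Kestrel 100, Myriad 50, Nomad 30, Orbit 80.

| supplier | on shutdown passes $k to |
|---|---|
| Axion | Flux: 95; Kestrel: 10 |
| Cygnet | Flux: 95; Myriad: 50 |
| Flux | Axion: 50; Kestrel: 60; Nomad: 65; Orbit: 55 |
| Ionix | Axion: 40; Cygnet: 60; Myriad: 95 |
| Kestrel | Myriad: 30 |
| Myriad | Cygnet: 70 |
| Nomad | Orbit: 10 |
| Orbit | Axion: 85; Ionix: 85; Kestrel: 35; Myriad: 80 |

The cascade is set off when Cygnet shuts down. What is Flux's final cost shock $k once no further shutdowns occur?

Round 1 — Cygnet shuts down (initial).
  Flux: +95 → 95 < 100
  Myriad: +50 → 50 ≥ 50
Round 2 — Myriad shuts down.
No further shutdowns.

95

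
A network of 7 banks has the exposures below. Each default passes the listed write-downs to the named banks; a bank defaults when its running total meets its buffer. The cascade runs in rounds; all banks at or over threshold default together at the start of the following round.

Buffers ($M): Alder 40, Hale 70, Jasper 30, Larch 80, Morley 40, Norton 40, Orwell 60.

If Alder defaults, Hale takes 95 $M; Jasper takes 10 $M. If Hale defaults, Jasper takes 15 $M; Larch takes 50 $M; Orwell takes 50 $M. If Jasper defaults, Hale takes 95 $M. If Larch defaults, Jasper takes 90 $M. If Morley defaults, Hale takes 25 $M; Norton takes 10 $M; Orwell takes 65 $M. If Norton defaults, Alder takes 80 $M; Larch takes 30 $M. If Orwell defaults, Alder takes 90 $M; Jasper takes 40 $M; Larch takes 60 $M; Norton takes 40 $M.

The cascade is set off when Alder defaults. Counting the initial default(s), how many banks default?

Round 1 — Alder defaults (initial).
  Hale: +95 → 95 ≥ 70
  Jasper: +10 → 10 < 30
Round 2 — Hale defaults.
  Jasper: +15 → 25 < 30
  Larch: +50 → 50 < 80
  Orwell: +50 → 50 < 60
No further defaults.

2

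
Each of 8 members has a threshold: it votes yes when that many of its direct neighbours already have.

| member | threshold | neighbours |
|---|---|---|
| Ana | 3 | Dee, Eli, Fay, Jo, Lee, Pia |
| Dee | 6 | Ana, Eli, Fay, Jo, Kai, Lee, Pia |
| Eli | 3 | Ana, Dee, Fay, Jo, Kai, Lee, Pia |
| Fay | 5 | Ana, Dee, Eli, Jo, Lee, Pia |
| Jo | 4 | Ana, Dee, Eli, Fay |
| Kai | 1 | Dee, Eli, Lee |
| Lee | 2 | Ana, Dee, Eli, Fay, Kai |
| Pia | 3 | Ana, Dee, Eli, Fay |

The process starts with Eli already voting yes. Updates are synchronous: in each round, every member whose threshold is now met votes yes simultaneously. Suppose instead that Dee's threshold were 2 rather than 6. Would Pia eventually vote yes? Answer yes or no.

yes

With Dee's threshold at 2:
Round 1 — Eli votes yes (initial).
Round 2 — checking thresholds:
  Ana: 1 of 6 neighbours < 3, holds.
  Dee: 1 of 7 neighbours < 2, holds.
  Fay: 1 of 6 neighbours < 5, holds.
  Jo: 1 of 4 neighbours < 4, holds.
  Kai: 1 of 3 neighbours ≥ 1, votes yes.
  Lee: 1 of 5 neighbours < 2, holds.
  Pia: 1 of 4 neighbours < 3, holds.
Round 3 — checking thresholds:
  Ana: 1 of 6 neighbours < 3, holds.
  Dee: 2 of 7 neighbours ≥ 2, votes yes.
  Fay: 1 of 6 neighbours < 5, holds.
  Jo: 1 of 4 neighbours < 4, holds.
  Lee: 2 of 5 neighbours ≥ 2, votes yes.
  Pia: 1 of 4 neighbours < 3, holds.
Round 4 — checking thresholds:
  Ana: 3 of 6 neighbours ≥ 3, votes yes.
  Fay: 3 of 6 neighbours < 5, holds.
  Jo: 2 of 4 neighbours < 4, holds.
  Pia: 2 of 4 neighbours < 3, holds.
Round 5 — checking thresholds:
  Fay: 4 of 6 neighbours < 5, holds.
  Jo: 3 of 4 neighbours < 4, holds.
  Pia: 3 of 4 neighbours ≥ 3, votes yes.
Round 6 — checking thresholds:
  Fay: 5 of 6 neighbours ≥ 5, votes yes.
  Jo: 3 of 4 neighbours < 4, holds.
Round 7 — checking thresholds:
  Jo: 4 of 4 neighbours ≥ 4, votes yes.
Round 8 — no new yes votes; cascade stops.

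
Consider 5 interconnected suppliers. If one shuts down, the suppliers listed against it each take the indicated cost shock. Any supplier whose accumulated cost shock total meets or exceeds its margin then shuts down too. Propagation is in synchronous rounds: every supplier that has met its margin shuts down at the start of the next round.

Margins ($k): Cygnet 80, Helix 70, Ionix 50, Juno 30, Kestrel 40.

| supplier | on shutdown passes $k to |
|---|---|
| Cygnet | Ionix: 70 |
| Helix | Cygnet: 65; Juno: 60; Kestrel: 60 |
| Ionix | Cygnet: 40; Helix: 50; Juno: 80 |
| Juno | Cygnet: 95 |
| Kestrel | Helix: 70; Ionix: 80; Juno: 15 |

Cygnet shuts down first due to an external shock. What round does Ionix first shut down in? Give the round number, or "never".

Round 1 — Cygnet shuts down (initial).
  Ionix: +70 → 70 ≥ 50
Round 2 — Ionix shuts down.
  Helix: +50 → 50 < 70
  Juno: +80 → 80 ≥ 30
Round 3 — Juno shuts down.
No further shutdowns.

2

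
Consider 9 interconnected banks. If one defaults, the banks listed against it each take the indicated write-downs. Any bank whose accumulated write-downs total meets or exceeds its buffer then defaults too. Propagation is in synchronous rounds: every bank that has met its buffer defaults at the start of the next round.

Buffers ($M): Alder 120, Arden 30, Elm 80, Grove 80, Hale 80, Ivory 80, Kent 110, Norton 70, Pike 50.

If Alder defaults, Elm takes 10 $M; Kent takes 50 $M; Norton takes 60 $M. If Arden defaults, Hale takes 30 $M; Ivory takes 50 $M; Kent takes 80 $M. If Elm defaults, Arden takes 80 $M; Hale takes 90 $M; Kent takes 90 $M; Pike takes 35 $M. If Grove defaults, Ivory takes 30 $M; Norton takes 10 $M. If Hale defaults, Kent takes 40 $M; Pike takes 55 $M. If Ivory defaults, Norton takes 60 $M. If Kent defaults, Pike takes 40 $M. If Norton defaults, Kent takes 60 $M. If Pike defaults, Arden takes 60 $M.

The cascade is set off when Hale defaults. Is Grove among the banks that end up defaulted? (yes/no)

Round 1 — Hale defaults (initial).
  Kent: +40 → 40 < 110
  Pike: +55 → 55 ≥ 50
Round 2 — Pike defaults.
  Arden: +60 → 60 ≥ 30
Round 3 — Arden defaults.
  Ivory: +50 → 50 < 80
  Kent: +80 → 120 ≥ 110
Round 4 — Kent defaults.
No further defaults.

no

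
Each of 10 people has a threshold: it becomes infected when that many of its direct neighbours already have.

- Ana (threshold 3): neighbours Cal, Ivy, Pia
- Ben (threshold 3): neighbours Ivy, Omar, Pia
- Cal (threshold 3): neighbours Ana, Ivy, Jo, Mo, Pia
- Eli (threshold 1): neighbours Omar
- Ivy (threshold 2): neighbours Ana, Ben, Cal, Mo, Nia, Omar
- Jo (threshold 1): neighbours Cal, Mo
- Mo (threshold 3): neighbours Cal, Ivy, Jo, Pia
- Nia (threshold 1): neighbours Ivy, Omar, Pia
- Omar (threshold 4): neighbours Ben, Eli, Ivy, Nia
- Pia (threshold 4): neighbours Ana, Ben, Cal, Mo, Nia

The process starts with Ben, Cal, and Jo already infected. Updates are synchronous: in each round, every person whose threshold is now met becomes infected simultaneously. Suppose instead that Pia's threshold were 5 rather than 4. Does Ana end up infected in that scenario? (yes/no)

With Pia's threshold at 5:
Round 1 — Ben, Cal, Jo become infected (initial).
Round 2 — checking thresholds:
  Ana: 1 of 3 neighbours < 3, not yet.
  Ivy: 2 of 6 neighbours ≥ 2, becomes infected.
  Mo: 2 of 4 neighbours < 3, not yet.
  Omar: 1 of 4 neighbours < 4, not yet.
  Pia: 2 of 5 neighbours < 5, not yet.
Round 3 — checking thresholds:
  Ana: 2 of 3 neighbours < 3, not yet.
  Mo: 3 of 4 neighbours ≥ 3, becomes infected.
  Nia: 1 of 3 neighbours ≥ 1, becomes infected.
  Omar: 2 of 4 neighbours < 4, not yet.
  Pia: 2 of 5 neighbours < 5, not yet.
Round 4 — no new infections; cascade stops.

no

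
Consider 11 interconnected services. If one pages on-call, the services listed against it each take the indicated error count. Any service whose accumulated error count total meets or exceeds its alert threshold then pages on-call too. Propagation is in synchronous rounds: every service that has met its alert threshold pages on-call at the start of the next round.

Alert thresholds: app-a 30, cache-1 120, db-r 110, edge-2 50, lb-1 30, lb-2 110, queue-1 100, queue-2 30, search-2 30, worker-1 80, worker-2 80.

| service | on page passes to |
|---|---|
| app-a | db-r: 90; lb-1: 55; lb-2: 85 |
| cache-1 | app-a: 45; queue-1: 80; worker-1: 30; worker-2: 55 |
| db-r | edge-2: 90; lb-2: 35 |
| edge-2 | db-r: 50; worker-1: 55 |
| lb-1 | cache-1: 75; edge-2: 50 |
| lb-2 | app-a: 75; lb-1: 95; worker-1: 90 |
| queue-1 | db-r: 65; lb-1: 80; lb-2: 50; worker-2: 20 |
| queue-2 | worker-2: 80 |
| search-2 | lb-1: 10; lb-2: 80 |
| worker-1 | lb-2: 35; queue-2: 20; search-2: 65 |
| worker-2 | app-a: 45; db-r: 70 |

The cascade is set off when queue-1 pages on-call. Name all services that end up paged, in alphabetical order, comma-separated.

db-r, edge-2, lb-1, queue-1

Round 1 — queue-1 pages on-call (initial).
  db-r: +65 → 65 < 110
  lb-1: +80 → 80 ≥ 30
  lb-2: +50 → 50 < 110
  worker-2: +20 → 20 < 80
Round 2 — lb-1 pages on-call.
  cache-1: +75 → 75 < 120
  edge-2: +50 → 50 ≥ 50
Round 3 — edge-2 pages on-call.
  db-r: +50 → 115 ≥ 110
  worker-1: +55 → 55 < 80
Round 4 — db-r pages on-call.
  lb-2: +35 → 85 < 110
No further pages.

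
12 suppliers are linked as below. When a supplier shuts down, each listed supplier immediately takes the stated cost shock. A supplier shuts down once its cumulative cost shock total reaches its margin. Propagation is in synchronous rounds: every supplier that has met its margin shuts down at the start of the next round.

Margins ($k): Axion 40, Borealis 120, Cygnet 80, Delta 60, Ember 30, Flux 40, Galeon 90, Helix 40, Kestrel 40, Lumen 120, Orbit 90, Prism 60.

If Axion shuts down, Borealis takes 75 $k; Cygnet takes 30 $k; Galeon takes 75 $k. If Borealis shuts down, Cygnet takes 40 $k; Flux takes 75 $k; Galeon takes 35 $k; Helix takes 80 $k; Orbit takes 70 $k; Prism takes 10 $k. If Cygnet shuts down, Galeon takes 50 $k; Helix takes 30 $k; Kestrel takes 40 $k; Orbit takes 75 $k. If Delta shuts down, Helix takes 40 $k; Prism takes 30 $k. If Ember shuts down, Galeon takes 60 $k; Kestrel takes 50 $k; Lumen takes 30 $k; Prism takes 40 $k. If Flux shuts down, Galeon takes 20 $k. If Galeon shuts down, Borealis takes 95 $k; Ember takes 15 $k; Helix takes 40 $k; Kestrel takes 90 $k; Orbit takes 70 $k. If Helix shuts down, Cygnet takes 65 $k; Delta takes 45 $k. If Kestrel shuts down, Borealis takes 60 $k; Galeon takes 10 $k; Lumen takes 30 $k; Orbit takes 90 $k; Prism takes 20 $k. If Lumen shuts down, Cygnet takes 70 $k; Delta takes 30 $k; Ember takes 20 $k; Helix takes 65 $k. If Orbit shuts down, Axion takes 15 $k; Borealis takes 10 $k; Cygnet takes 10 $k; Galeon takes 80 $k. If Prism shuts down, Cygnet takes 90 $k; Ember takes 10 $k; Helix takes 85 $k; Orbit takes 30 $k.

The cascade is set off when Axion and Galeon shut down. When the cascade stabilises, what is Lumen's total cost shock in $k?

Round 1 — Axion, Galeon shut down (initial).
  Borealis: +75+95 → 170 ≥ 120
  Cygnet: +30 → 30 < 80
  Ember: +15 → 15 < 30
  Helix: +40 → 40 ≥ 40
  Kestrel: +90 → 90 ≥ 40
  Orbit: +70 → 70 < 90
Round 2 — Borealis, Helix, Kestrel shut down.
  Cygnet: +40+65 → 135 ≥ 80
  Delta: +45 → 45 < 60
  Flux: +75 → 75 ≥ 40
  Lumen: +30 → 30 < 120
  Orbit: +70+90 → 230 ≥ 90
  Prism: +10+20 → 30 < 60
Round 3 — Cygnet, Flux, Orbit shut down.
No further shutdowns.

30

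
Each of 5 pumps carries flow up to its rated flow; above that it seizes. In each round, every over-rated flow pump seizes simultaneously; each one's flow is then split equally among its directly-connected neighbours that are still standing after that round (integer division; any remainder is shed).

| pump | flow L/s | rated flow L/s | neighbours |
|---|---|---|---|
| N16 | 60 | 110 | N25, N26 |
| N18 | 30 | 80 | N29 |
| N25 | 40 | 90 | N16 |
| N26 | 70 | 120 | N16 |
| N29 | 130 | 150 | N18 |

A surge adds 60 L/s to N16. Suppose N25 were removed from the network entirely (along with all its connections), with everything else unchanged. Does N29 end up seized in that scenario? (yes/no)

no

With N25 removed:
Round 1 — N16 at 120 > 110. N16 seizes.
  N16 sheds 120 L/s to N26: 120 each.
    N26: 70+120 = 190 > 120
Round 2 — N26 seizes.
  N26 sheds 190 L/s: no online neighbours, lost.
No further seizures.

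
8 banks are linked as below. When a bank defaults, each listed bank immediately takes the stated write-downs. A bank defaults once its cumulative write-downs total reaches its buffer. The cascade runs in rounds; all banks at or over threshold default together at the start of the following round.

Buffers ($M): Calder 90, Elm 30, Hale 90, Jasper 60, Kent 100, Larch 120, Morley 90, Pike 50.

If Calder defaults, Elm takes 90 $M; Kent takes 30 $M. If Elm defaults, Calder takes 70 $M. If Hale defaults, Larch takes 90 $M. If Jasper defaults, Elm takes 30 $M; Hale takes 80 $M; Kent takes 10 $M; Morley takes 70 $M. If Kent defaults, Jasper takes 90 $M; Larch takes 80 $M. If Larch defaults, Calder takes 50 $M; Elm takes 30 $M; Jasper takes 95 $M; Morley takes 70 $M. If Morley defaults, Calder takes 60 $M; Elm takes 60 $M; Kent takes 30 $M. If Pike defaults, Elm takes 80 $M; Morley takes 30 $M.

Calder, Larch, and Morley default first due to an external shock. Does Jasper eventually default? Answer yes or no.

Round 1 — Calder, Larch, Morley default (initial).
  Elm: +90+30+60 → 180 ≥ 30
  Jasper: +95 → 95 ≥ 60
  Kent: +30+30 → 60 < 100
Round 2 — Elm, Jasper default.
  Hale: +80 → 80 < 90
  Kent: +10 → 70 < 100
No further defaults.

yes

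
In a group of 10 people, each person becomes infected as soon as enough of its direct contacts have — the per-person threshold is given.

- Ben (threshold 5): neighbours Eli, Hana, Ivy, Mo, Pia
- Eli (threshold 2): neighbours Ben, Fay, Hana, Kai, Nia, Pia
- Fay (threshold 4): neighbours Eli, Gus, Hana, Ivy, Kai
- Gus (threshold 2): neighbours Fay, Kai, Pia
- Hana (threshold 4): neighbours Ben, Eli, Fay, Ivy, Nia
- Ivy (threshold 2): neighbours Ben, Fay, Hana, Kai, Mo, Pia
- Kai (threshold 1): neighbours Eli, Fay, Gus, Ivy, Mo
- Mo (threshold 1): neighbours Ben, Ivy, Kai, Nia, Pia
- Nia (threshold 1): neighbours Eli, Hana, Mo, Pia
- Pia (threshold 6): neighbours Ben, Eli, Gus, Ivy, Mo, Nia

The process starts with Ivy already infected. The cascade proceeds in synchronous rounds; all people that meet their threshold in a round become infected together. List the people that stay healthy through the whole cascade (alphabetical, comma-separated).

Ben, Fay, Gus, Hana, Pia

Round 1 — Ivy becomes infected (initial).
Round 2 — checking thresholds:
  Ben: 1 of 5 neighbours < 5, holds.
  Fay: 1 of 5 neighbours < 4, holds.
  Hana: 1 of 5 neighbours < 4, holds.
  Kai: 1 of 5 neighbours ≥ 1, becomes infected.
  Mo: 1 of 5 neighbours ≥ 1, becomes infected.
  Pia: 1 of 6 neighbours < 6, holds.
Round 3 — checking thresholds:
  Ben: 2 of 5 neighbours < 5, holds.
  Eli: 1 of 6 neighbours < 2, holds.
  Fay: 2 of 5 neighbours < 4, holds.
  Gus: 1 of 3 neighbours < 2, holds.
  Hana: 1 of 5 neighbours < 4, holds.
  Nia: 1 of 4 neighbours ≥ 1, becomes infected.
  Pia: 2 of 6 neighbours < 6, holds.
Round 4 — checking thresholds:
  Ben: 2 of 5 neighbours < 5, holds.
  Eli: 2 of 6 neighbours ≥ 2, becomes infected.
  Fay: 2 of 5 neighbours < 4, holds.
  Gus: 1 of 3 neighbours < 2, holds.
  Hana: 2 of 5 neighbours < 4, holds.
  Pia: 3 of 6 neighbours < 6, holds.
Round 5 — no new infections; cascade stops.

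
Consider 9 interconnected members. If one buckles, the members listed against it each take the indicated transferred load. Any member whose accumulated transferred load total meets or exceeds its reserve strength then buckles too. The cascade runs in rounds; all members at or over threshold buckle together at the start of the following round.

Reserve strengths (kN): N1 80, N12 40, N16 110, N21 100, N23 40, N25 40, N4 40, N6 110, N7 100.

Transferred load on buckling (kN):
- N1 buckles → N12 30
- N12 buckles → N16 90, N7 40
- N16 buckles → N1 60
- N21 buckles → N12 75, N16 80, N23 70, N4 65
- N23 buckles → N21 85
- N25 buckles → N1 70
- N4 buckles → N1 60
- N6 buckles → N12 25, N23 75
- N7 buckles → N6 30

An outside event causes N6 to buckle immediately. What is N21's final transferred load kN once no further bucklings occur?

Round 1 — N6 buckles (initial).
  N12: +25 → 25 < 40
  N23: +75 → 75 ≥ 40
Round 2 — N23 buckles.
  N21: +85 → 85 < 100
No further bucklings.

85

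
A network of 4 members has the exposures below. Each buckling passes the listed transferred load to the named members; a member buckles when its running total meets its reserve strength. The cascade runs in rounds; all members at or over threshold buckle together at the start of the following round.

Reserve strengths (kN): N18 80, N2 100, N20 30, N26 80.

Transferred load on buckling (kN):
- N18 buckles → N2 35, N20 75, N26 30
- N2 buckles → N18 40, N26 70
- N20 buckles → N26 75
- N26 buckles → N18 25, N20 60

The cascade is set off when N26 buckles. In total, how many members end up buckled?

2

Round 1 — N26 buckles (initial).
  N18: +25 → 25 < 80
  N20: +60 → 60 ≥ 30
Round 2 — N20 buckles.
No further bucklings.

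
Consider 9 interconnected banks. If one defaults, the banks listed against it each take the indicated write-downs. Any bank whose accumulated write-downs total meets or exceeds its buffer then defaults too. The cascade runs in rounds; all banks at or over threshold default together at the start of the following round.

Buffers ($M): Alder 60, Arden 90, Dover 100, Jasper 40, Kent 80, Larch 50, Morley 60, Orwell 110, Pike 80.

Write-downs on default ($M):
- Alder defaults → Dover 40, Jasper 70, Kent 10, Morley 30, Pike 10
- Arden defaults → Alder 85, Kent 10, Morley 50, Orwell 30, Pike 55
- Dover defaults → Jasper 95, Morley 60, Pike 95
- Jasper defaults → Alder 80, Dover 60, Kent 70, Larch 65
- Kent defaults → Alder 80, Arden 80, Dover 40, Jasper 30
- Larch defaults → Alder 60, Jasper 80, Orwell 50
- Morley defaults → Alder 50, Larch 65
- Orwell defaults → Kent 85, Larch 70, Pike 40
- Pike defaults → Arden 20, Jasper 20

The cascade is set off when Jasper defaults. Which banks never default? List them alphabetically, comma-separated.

Round 1 — Jasper defaults (initial).
  Alder: +80 → 80 ≥ 60
  Dover: +60 → 60 < 100
  Kent: +70 → 70 < 80
  Larch: +65 → 65 ≥ 50
Round 2 — Alder, Larch default.
  Dover: +40 → 100 ≥ 100
  Kent: +10 → 80 ≥ 80
  Morley: +30 → 30 < 60
  Orwell: +50 → 50 < 110
  Pike: +10 → 10 < 80
Round 3 — Dover, Kent default.
  Arden: +80 → 80 < 90
  Morley: +60 → 90 ≥ 60
  Pike: +95 → 105 ≥ 80
Round 4 — Morley, Pike default.
  Arden: +20 → 100 ≥ 90
Round 5 — Arden defaults.
  Orwell: +30 → 80 < 110
No further defaults.

Orwell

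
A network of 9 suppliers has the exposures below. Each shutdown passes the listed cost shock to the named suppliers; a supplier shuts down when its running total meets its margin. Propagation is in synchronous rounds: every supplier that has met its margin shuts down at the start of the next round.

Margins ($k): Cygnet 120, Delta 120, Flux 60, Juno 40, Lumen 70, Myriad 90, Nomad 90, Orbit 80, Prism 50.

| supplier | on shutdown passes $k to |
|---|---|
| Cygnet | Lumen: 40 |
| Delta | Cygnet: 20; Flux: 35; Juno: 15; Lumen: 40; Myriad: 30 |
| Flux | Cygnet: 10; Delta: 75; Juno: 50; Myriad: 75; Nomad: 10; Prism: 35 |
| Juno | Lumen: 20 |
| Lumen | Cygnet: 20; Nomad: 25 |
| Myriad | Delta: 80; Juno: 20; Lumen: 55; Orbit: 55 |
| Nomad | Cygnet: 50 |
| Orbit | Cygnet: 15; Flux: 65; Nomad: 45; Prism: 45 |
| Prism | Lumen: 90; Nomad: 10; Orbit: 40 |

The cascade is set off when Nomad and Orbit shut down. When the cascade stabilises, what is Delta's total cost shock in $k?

Round 1 — Nomad, Orbit shut down (initial).
  Cygnet: +50+15 → 65 < 120
  Flux: +65 → 65 ≥ 60
  Prism: +45 → 45 < 50
Round 2 — Flux shuts down.
  Cygnet: +10 → 75 < 120
  Delta: +75 → 75 < 120
  Juno: +50 → 50 ≥ 40
  Myriad: +75 → 75 < 90
  Prism: +35 → 80 ≥ 50
Round 3 — Juno, Prism shut down.
  Lumen: +20+90 → 110 ≥ 70
Round 4 — Lumen shuts down.
  Cygnet: +20 → 95 < 120
No further shutdowns.

75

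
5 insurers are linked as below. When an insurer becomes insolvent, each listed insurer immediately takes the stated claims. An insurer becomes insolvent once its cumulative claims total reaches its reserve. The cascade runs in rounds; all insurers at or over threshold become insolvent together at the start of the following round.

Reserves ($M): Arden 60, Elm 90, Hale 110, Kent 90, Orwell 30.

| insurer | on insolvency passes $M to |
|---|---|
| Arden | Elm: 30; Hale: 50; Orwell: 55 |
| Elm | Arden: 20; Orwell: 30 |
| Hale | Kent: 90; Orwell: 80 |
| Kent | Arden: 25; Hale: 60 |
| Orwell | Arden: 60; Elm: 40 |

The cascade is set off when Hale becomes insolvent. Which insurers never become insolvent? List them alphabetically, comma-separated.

Round 1 — Hale becomes insolvent (initial).
  Kent: +90 → 90 ≥ 90
  Orwell: +80 → 80 ≥ 30
Round 2 — Kent, Orwell become insolvent.
  Arden: +25+60 → 85 ≥ 60
  Elm: +40 → 40 < 90
Round 3 — Arden becomes insolvent.
  Elm: +30 → 70 < 90
No further insolvencies.

Elm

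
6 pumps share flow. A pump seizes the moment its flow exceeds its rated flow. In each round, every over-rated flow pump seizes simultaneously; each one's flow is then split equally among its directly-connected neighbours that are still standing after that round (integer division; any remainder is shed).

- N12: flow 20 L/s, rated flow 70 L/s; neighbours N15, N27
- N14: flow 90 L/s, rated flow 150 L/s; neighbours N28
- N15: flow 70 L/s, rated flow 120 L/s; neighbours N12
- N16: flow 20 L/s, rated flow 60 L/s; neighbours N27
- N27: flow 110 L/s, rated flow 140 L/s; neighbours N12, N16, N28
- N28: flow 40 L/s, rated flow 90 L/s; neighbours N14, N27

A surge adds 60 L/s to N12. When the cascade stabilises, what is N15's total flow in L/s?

110

Round 1 — N12 at 80 > 70. N12 seizes.
  N12 sheds 80 L/s to N15, N27: 40 each.
    N15: 70+40 = 110 ≤ 120
    N27: 110+40 = 150 > 140
Round 2 — N27 seizes.
  N27 sheds 150 L/s to N16, N28: 75 each.
    N16: 20+75 = 95 > 60
    N28: 40+75 = 115 > 90
Round 3 — N16, N28 seize.
  N16 sheds 95 L/s: no online neighbours, lost.
  N28 sheds 115 L/s to N14: 115 each.
    N14: 90+115 = 205 > 150
Round 4 — N14 seizes.
  N14 sheds 205 L/s: no online neighbours, lost.
No further seizures.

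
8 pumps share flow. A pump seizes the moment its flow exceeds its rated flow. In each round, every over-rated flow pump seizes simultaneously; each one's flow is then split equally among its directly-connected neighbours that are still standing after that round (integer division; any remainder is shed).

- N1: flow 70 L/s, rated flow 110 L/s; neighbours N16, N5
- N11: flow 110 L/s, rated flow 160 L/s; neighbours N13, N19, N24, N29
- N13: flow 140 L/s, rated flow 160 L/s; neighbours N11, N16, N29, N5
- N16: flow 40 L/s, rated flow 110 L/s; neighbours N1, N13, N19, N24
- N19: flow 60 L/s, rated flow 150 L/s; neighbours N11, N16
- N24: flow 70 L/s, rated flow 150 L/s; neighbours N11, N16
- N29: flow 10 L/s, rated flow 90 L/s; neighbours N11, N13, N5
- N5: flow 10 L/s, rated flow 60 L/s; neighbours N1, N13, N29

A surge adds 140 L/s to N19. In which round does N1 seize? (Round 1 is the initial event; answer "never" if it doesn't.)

Round 1 — N19 at 200 > 150. N19 seizes.
  N19 sheds 200 L/s to N11, N16: 100 each.
    N11: 110+100 = 210 > 160
    N16: 40+100 = 140 > 110
Round 2 — N11, N16 seize.
  N11 sheds 210 L/s to N13, N24, N29: 70 each.
    N13: 140+70 = 210 > 160
    N24: 70+70 = 140 ≤ 150
    N29: 10+70 = 80 ≤ 90
  N16 sheds 140 L/s to N1, N13, N24: 46 each (2 lost).
    N1: 70+46 = 116 > 110
    N13: 210+46 = 256 > 160
    N24: 140+46 = 186 > 150
Round 3 — N1, N13, N24 seize.
  N1 sheds 116 L/s to N5: 116 each.
    N5: 10+116 = 126 > 60
  N13 sheds 256 L/s to N29, N5: 128 each.
    N29: 80+128 = 208 > 90
    N5: 126+128 = 254 > 60
  N24 sheds 186 L/s: no online neighbours, lost.
Round 4 — N29, N5 seize.
  N29 sheds 208 L/s: no online neighbours, lost.
  N5 sheds 254 L/s: no online neighbours, lost.
No further seizures.

3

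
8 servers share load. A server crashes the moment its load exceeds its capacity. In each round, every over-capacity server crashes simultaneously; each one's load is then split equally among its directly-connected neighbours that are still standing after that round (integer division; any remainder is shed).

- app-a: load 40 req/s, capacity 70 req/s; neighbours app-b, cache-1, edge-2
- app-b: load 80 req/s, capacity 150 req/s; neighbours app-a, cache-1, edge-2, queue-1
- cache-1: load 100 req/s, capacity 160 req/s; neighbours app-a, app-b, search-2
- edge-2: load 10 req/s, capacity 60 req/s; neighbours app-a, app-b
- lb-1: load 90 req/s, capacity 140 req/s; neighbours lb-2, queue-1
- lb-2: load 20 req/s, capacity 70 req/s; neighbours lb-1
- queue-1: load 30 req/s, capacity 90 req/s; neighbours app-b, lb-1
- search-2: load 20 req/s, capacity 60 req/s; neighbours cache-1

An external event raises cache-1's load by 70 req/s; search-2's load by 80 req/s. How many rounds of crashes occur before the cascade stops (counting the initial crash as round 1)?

5

Round 1 — cache-1 at 170 > 160; search-2 at 100 > 60. cache-1, search-2 crash.
  cache-1 sheds 170 req/s to app-a, app-b: 85 each.
    app-a: 40+85 = 125 > 70
    app-b: 80+85 = 165 > 150
  search-2 sheds 100 req/s: no online neighbours, lost.
Round 2 — app-a, app-b crash.
  app-a sheds 125 req/s to edge-2: 125 each.
    edge-2: 10+125 = 135 > 60
  app-b sheds 165 req/s to edge-2, queue-1: 82 each (1 lost).
    edge-2: 135+82 = 217 > 60
    queue-1: 30+82 = 112 > 90
Round 3 — edge-2, queue-1 crash.
  edge-2 sheds 217 req/s: no online neighbours, lost.
  queue-1 sheds 112 req/s to lb-1: 112 each.
    lb-1: 90+112 = 202 > 140
Round 4 — lb-1 crashes.
  lb-1 sheds 202 req/s to lb-2: 202 each.
    lb-2: 20+202 = 222 > 70
Round 5 — lb-2 crashes.
  lb-2 sheds 222 req/s: no online neighbours, lost.
No further crashes.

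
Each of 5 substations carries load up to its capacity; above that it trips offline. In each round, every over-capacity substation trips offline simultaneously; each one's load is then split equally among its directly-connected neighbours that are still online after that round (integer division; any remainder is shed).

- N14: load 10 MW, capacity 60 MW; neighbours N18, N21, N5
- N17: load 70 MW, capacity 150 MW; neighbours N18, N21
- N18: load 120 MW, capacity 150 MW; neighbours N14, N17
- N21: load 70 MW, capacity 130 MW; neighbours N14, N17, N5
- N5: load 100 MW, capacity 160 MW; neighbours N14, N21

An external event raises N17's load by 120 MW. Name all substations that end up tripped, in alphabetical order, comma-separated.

N14, N17, N18, N21, N5

Round 1 — N17 at 190 > 150. N17 trips offline.
  N17 sheds 190 MW to N18, N21: 95 each.
    N18: 120+95 = 215 > 150
    N21: 70+95 = 165 > 130
Round 2 — N18, N21 trip offline.
  N18 sheds 215 MW to N14: 215 each.
    N14: 10+215 = 225 > 60
  N21 sheds 165 MW to N14, N5: 82 each (1 lost).
    N14: 225+82 = 307 > 60
    N5: 100+82 = 182 > 160
Round 3 — N14, N5 trip offline.
  N14 sheds 307 MW: no online neighbours, lost.
  N5 sheds 182 MW: no online neighbours, lost.
No further trips.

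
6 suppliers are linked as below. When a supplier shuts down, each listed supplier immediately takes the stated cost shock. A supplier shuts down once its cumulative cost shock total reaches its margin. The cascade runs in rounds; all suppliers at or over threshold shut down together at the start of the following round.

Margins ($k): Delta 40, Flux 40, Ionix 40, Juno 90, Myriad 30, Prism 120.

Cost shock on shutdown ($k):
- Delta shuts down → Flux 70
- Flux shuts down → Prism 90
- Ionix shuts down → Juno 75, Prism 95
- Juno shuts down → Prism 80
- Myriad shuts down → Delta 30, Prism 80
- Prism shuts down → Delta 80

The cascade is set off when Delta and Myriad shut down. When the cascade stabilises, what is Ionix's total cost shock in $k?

0

Round 1 — Delta, Myriad shut down (initial).
  Flux: +70 → 70 ≥ 40
  Prism: +80 → 80 < 120
Round 2 — Flux shuts down.
  Prism: +90 → 170 ≥ 120
Round 3 — Prism shuts down.
No further shutdowns.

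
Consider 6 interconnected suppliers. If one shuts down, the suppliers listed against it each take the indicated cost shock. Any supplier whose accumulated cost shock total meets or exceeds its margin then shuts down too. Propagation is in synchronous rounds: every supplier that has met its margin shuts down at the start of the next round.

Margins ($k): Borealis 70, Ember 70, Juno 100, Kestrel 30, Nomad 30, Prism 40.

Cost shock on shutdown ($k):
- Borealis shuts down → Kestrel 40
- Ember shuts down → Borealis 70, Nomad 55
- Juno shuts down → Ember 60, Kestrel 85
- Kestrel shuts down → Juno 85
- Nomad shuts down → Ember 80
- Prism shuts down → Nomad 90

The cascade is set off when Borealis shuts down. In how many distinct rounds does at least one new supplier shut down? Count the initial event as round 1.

Round 1 — Borealis shuts down (initial).
  Kestrel: +40 → 40 ≥ 30
Round 2 — Kestrel shuts down.
  Juno: +85 → 85 < 100
No further shutdowns.

2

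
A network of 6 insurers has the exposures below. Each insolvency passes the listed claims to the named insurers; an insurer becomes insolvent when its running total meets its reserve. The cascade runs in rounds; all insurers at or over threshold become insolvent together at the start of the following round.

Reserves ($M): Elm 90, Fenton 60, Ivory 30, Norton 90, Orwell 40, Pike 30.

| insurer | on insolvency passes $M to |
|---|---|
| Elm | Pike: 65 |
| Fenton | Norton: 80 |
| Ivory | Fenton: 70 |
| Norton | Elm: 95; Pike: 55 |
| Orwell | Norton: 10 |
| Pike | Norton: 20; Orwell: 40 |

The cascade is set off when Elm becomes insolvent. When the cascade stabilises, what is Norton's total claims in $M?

Round 1 — Elm becomes insolvent (initial).
  Pike: +65 → 65 ≥ 30
Round 2 — Pike becomes insolvent.
  Norton: +20 → 20 < 90
  Orwell: +40 → 40 ≥ 40
Round 3 — Orwell becomes insolvent.
  Norton: +10 → 30 < 90
No further insolvencies.

30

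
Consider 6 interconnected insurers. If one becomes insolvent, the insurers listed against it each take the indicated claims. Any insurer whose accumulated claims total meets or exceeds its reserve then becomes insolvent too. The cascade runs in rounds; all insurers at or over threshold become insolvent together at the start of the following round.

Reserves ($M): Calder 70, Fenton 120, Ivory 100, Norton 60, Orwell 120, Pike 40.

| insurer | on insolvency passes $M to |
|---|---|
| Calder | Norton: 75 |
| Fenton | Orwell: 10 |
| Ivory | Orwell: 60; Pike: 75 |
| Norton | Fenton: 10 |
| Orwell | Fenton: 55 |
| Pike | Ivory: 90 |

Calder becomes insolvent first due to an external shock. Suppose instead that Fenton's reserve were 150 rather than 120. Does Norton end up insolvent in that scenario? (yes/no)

yes

With Fenton's reserve at 150:
Round 1 — Calder becomes insolvent (initial).
  Norton: +75 → 75 ≥ 60
Round 2 — Norton becomes insolvent.
  Fenton: +10 → 10 < 150
No further insolvencies.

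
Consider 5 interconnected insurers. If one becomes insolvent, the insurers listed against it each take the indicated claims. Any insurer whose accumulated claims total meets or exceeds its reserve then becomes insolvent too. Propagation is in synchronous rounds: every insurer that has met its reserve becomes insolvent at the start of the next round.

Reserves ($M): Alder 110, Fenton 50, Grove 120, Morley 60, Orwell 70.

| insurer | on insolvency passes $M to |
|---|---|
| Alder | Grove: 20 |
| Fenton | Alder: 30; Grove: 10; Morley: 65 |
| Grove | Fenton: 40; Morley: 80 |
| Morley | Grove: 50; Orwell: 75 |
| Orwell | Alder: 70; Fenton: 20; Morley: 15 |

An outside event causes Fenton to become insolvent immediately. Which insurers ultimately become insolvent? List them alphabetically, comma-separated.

Fenton, Morley, Orwell

Round 1 — Fenton becomes insolvent (initial).
  Alder: +30 → 30 < 110
  Grove: +10 → 10 < 120
  Morley: +65 → 65 ≥ 60
Round 2 — Morley becomes insolvent.
  Grove: +50 → 60 < 120
  Orwell: +75 → 75 ≥ 70
Round 3 — Orwell becomes insolvent.
  Alder: +70 → 100 < 110
No further insolvencies.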